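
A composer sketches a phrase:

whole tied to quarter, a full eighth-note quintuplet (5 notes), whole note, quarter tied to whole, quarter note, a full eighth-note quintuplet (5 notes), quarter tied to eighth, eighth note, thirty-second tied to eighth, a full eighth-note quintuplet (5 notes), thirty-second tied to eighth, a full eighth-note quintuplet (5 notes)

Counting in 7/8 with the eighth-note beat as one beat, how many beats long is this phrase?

52.5

One eighth-note beat = 4 thirty-second notes.
Convert each value to thirty-second notes: whole tied to quarter (whole + quarter) = 40; a full eighth-note quintuplet (5 notes) (five quintuplet eighths span one half) = 16; whole note = 32; quarter tied to whole (quarter + whole) = 40; quarter note = 8; a full eighth-note quintuplet (5 notes) (five quintuplet eighths span one half) = 16; quarter tied to eighth (quarter + eighth) = 12; eighth note = 4; thirty-second tied to eighth (thirty-second + eighth) = 5; a full eighth-note quintuplet (5 notes) (five quintuplet eighths span one half) = 16; thirty-second tied to eighth (thirty-second + eighth) = 5; a full eighth-note quintuplet (5 notes) (five quintuplet eighths span one half) = 16.
Sum: 40 + 16 + 32 + 40 + 8 + 16 + 12 + 4 + 5 + 16 + 5 + 16 = 210.
210 ÷ 4 = 52.5 beats.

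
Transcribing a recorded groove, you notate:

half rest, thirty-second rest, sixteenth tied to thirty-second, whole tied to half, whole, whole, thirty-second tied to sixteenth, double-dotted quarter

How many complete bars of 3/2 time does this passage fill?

3

One bar of 3/2 = 48 thirty-second notes.
Convert each value to thirty-second notes: half rest = 16; thirty-second rest = 1; sixteenth tied to thirty-second (sixteenth + thirty-second) = 3; whole tied to half (whole + half) = 48; whole = 32; whole = 32; thirty-second tied to sixteenth (thirty-second + sixteenth) = 3; double-dotted quarter = 14.
Altogether 16 + 1 + 3 + 48 + 32 + 32 + 3 + 14 = 149.
149 ÷ 48 = 3 complete bars with 5 left over.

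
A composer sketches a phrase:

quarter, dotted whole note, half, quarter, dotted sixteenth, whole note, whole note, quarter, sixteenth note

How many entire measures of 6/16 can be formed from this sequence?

13

One bar of 6/16 = 12 thirty-second notes.
In thirty-second notes: quarter = 8; dotted whole note = 48; half = 16; quarter = 8; dotted sixteenth = 3; whole note = 32; whole note = 32; quarter = 8; sixteenth note = 2.
Altogether 8 + 48 + 16 + 8 + 3 + 32 + 32 + 8 + 2 = 157.
157 ÷ 12 = 13 complete bars with 1 left over.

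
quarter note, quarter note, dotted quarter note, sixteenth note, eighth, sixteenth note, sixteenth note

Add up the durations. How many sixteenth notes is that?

In sixteenth notes: quarter note = 4; quarter note = 4; dotted quarter note = 6; sixteenth note = 1; eighth = 2; sixteenth note = 1; sixteenth note = 1.
Sum: 4 + 4 + 6 + 1 + 2 + 1 + 1 = 19 sixteenth notes.

19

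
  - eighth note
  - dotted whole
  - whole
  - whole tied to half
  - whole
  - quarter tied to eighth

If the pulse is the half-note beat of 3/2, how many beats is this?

One half-note beat = 4 eighth notes.
Working in eighth notes: eighth note = 1; dotted whole = 12; whole = 8; whole tied to half (whole + half) = 12; whole = 8; quarter tied to eighth (quarter + eighth) = 3.
Total: 1 + 12 + 8 + 12 + 8 + 3 = 44.
44 ÷ 4 = 11 beats.

11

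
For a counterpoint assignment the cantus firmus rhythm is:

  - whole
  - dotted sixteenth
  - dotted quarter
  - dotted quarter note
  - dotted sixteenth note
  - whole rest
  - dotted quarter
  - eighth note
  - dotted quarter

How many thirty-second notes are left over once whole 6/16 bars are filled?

One bar of 6/16 = 12 thirty-second notes.
Working in thirty-second notes: whole = 32; dotted sixteenth = 3; dotted quarter = 12; dotted quarter note = 12; dotted sixteenth note = 3; whole rest = 32; dotted quarter = 12; eighth note = 4; dotted quarter = 12.
Altogether 32 + 3 + 12 + 12 + 3 + 32 + 12 + 4 + 12 = 122.
122 ÷ 12 = 10 complete bars with 2 thirty-second notes remaining.

2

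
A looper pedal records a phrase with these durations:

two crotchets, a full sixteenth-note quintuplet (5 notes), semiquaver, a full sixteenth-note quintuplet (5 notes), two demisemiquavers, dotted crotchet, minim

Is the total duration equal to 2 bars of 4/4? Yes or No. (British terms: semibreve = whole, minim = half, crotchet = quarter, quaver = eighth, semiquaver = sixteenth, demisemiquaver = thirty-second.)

Yes

One bar of 4/4 = 32 thirty-second notes, so 2 bars = 64.
Each duration in thirty-second notes: crotchet = 8; crotchet = 8; a full sixteenth-note quintuplet (5 notes) (five quintuplet sixteenths span one quarter) = 8; semiquaver = 2; a full sixteenth-note quintuplet (5 notes) (five quintuplet sixteenths span one quarter) = 8; demisemiquaver = 1; demisemiquaver = 1; dotted crotchet = 12; minim = 16.
Adding: 8 + 8 + 8 + 2 + 8 + 1 + 1 + 12 + 16 = 64.
64 equals 64, so the answer is Yes.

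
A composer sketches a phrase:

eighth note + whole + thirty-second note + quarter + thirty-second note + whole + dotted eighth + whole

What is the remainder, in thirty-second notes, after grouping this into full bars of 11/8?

One bar of 11/8 = 44 thirty-second notes.
Each duration in thirty-second notes: eighth note = 4; whole = 32; thirty-second note = 1; quarter = 8; thirty-second note = 1; whole = 32; dotted eighth = 6; whole = 32.
Sum: 4 + 32 + 1 + 8 + 1 + 32 + 6 + 32 = 116.
116 ÷ 44 = 2 complete bars with 28 thirty-second notes remaining.

28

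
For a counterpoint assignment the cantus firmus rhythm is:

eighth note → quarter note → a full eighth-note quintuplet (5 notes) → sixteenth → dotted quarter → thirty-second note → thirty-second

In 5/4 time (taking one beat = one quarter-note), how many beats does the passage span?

5.5

One quarter-note beat = 8 thirty-second notes.
Working in thirty-second notes: eighth note = 4; quarter note = 8; a full eighth-note quintuplet (5 notes) (five quintuplet eighths span one half) = 16; sixteenth = 2; dotted quarter = 12; thirty-second note = 1; thirty-second = 1.
Total: 4 + 8 + 16 + 2 + 12 + 1 + 1 = 44.
44 ÷ 8 = 5.5 beats.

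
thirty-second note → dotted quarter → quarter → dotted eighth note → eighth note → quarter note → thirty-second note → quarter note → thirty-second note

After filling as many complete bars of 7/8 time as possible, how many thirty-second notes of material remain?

21

One bar of 7/8 = 28 thirty-second notes.
In thirty-second notes: thirty-second note = 1; dotted quarter = 12; quarter = 8; dotted eighth note = 6; eighth note = 4; quarter note = 8; thirty-second note = 1; quarter note = 8; thirty-second note = 1.
Altogether 1 + 12 + 8 + 6 + 4 + 8 + 1 + 8 + 1 = 49.
49 ÷ 28 = 1 complete bar with 21 thirty-second notes remaining.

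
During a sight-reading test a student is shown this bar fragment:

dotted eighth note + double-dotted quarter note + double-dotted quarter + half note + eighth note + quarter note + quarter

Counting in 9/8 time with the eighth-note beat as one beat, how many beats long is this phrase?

17.5

One eighth-note beat = 2 sixteenth notes.
Convert each value to sixteenth notes: dotted eighth note = 3; double-dotted quarter note = 7; double-dotted quarter = 7; half note = 8; eighth note = 2; quarter note = 4; quarter = 4.
Sum: 3 + 7 + 7 + 8 + 2 + 4 + 4 = 35.
35 ÷ 2 = 17.5 beats.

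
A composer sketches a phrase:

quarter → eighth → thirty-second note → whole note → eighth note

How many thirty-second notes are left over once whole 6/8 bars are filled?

One bar of 6/8 = 24 thirty-second notes.
In thirty-second notes: quarter = 8; eighth = 4; thirty-second note = 1; whole note = 32; eighth note = 4.
Total: 8 + 4 + 1 + 32 + 4 = 49.
49 ÷ 24 = 2 complete bars with 1 thirty-second note remaining.

1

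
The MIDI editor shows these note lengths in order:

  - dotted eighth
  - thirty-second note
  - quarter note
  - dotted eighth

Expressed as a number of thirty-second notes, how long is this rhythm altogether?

Each duration in thirty-second notes: dotted eighth = 6; thirty-second note = 1; quarter note = 8; dotted eighth = 6.
Sum: 6 + 1 + 8 + 6 = 21 thirty-second notes.

21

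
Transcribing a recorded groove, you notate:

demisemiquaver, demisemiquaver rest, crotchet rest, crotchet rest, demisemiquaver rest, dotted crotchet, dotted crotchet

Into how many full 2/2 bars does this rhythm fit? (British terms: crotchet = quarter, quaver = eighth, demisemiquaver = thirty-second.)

One bar of 2/2 = 32 thirty-second notes.
In thirty-second notes: demisemiquaver = 1; demisemiquaver rest = 1; crotchet rest = 8; crotchet rest = 8; demisemiquaver rest = 1; dotted crotchet = 12; dotted crotchet = 12.
Sum: 1 + 1 + 8 + 8 + 1 + 12 + 12 = 43.
43 ÷ 32 = 1 complete bar with 11 left over.

1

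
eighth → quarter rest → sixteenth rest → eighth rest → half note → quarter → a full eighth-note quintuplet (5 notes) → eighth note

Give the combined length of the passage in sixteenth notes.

31

Express everything in sixteenth notes: eighth = 2; quarter rest = 4; sixteenth rest = 1; eighth rest = 2; half note = 8; quarter = 4; a full eighth-note quintuplet (5 notes) (five quintuplet eighths span one half) = 8; eighth note = 2.
Altogether 2 + 4 + 1 + 2 + 8 + 4 + 8 + 2 = 31 sixteenth notes.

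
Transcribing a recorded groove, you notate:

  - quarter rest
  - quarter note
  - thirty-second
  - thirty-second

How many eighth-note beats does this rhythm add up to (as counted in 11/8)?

One eighth-note beat = 4 thirty-second notes.
Working in thirty-second notes: quarter rest = 8; quarter note = 8; thirty-second = 1; thirty-second = 1.
Adding: 8 + 8 + 1 + 1 = 18.
18 ÷ 4 = 4.5 beats.

4.5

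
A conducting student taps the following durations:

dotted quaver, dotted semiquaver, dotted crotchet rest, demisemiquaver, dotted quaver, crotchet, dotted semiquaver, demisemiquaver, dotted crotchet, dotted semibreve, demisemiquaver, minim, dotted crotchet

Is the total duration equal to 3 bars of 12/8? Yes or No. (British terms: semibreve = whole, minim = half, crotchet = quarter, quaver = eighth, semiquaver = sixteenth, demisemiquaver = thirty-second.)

No

One bar of 12/8 = 48 thirty-second notes, so 3 bars = 144.
Each duration in thirty-second notes: dotted quaver = 6; dotted semiquaver = 3; dotted crotchet rest = 12; demisemiquaver = 1; dotted quaver = 6; crotchet = 8; dotted semiquaver = 3; demisemiquaver = 1; dotted crotchet = 12; dotted semibreve = 48; demisemiquaver = 1; minim = 16; dotted crotchet = 12.
Sum: 6 + 3 + 12 + 1 + 6 + 8 + 3 + 1 + 12 + 48 + 1 + 16 + 12 = 129.
129 falls short of 144, so the answer is No.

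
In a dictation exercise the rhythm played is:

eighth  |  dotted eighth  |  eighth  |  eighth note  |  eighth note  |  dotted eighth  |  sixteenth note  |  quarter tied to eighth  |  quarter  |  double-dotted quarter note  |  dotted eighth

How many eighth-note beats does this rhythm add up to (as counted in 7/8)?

17.5

One eighth-note beat = 2 sixteenth notes.
Convert each value to sixteenth notes: eighth = 2; dotted eighth = 3; eighth = 2; eighth note = 2; eighth note = 2; dotted eighth = 3; sixteenth note = 1; quarter tied to eighth (quarter + eighth) = 6; quarter = 4; double-dotted quarter note = 7; dotted eighth = 3.
Sum: 2 + 3 + 2 + 2 + 2 + 3 + 1 + 6 + 4 + 7 + 3 = 35.
35 ÷ 2 = 17.5 beats.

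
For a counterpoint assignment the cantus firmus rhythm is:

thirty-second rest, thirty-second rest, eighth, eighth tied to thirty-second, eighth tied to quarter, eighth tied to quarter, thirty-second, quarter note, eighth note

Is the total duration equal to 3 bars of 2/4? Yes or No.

One bar of 2/4 = 16 thirty-second notes, so 3 bars = 48.
Convert each value to thirty-second notes: thirty-second rest = 1; thirty-second rest = 1; eighth = 4; eighth tied to thirty-second (eighth + thirty-second) = 5; eighth tied to quarter (eighth + quarter) = 12; eighth tied to quarter (eighth + quarter) = 12; thirty-second = 1; quarter note = 8; eighth note = 4.
Adding: 1 + 1 + 4 + 5 + 12 + 12 + 1 + 8 + 4 = 48.
48 equals 48, so the answer is Yes.

Yes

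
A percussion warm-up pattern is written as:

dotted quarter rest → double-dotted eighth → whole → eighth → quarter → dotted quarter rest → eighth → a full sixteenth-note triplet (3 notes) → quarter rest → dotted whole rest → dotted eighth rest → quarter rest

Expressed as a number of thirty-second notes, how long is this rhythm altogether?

153

Convert each value to thirty-second notes: dotted quarter rest = 12; double-dotted eighth = 7; whole = 32; eighth = 4; quarter = 8; dotted quarter rest = 12; eighth = 4; a full sixteenth-note triplet (3 notes) (three triplet sixteenths span one eighth) = 4; quarter rest = 8; dotted whole rest = 48; dotted eighth rest = 6; quarter rest = 8.
Total: 12 + 7 + 32 + 4 + 8 + 12 + 4 + 4 + 8 + 48 + 6 + 8 = 153 thirty-second notes.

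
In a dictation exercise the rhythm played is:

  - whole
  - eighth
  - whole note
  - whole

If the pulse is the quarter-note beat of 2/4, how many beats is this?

One quarter-note beat = 2 eighth notes.
Express everything in eighth notes: whole = 8; eighth = 1; whole note = 8; whole = 8.
Altogether 8 + 1 + 8 + 8 = 25.
25 ÷ 2 = 12.5 beats.

12.5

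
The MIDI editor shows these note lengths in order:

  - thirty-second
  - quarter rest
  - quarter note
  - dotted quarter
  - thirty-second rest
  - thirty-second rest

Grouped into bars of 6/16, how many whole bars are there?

One bar of 6/16 = 12 thirty-second notes.
In thirty-second notes: thirty-second = 1; quarter rest = 8; quarter note = 8; dotted quarter = 12; thirty-second rest = 1; thirty-second rest = 1.
Sum: 1 + 8 + 8 + 12 + 1 + 1 = 31.
31 ÷ 12 = 2 complete bars with 7 left over.

2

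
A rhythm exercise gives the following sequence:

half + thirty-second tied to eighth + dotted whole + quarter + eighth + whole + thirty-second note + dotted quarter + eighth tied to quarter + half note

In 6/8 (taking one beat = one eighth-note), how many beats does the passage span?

One eighth-note beat = 4 thirty-second notes.
Working in thirty-second notes: half = 16; thirty-second tied to eighth (thirty-second + eighth) = 5; dotted whole = 48; quarter = 8; eighth = 4; whole = 32; thirty-second note = 1; dotted quarter = 12; eighth tied to quarter (eighth + quarter) = 12; half note = 16.
Adding: 16 + 5 + 48 + 8 + 4 + 32 + 1 + 12 + 12 + 16 = 154.
154 ÷ 4 = 38.5 beats.

38.5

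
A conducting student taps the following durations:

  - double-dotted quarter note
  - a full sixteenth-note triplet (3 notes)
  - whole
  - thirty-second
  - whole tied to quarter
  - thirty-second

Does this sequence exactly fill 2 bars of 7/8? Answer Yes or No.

One bar of 7/8 = 28 thirty-second notes, so 2 bars = 56.
In thirty-second notes: double-dotted quarter note = 14; a full sixteenth-note triplet (3 notes) (three triplet sixteenths span one eighth) = 4; whole = 32; thirty-second = 1; whole tied to quarter (whole + quarter) = 40; thirty-second = 1.
Sum: 14 + 4 + 32 + 1 + 40 + 1 = 92.
92 exceeds 56, so the answer is No.

No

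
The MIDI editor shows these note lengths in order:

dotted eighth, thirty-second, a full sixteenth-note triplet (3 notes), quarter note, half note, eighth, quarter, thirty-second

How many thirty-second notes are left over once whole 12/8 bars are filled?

0

One bar of 12/8 = 48 thirty-second notes.
Convert each value to thirty-second notes: dotted eighth = 6; thirty-second = 1; a full sixteenth-note triplet (3 notes) (three triplet sixteenths span one eighth) = 4; quarter note = 8; half note = 16; eighth = 4; quarter = 8; thirty-second = 1.
Total: 6 + 1 + 4 + 8 + 16 + 4 + 8 + 1 = 48.
48 ÷ 48 = 1 complete bar with 0 thirty-second notes remaining.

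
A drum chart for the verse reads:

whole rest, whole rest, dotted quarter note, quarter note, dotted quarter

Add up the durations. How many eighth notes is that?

24

Each duration in eighth notes: whole rest = 8; whole rest = 8; dotted quarter note = 3; quarter note = 2; dotted quarter = 3.
Sum: 8 + 8 + 3 + 2 + 3 = 24 eighth notes.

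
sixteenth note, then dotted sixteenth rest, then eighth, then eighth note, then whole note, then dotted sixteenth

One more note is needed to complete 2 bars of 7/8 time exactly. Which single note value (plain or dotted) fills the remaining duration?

2 bars of 7/8 = 56 thirty-second notes.
Express everything in thirty-second notes: sixteenth note = 2; dotted sixteenth rest = 3; eighth = 4; eighth note = 4; whole note = 32; dotted sixteenth = 3.
Sum: 2 + 3 + 4 + 4 + 32 + 3 = 48.
Remaining: 56 − 48 = 8 thirty-second notes, which is a quarter note.

quarter note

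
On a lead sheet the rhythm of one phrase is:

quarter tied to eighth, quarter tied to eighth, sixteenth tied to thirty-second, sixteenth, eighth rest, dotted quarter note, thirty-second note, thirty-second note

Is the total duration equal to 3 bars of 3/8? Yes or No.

No

One bar of 3/8 = 12 thirty-second notes, so 3 bars = 36.
Convert each value to thirty-second notes: quarter tied to eighth (quarter + eighth) = 12; quarter tied to eighth (quarter + eighth) = 12; sixteenth tied to thirty-second (sixteenth + thirty-second) = 3; sixteenth = 2; eighth rest = 4; dotted quarter note = 12; thirty-second note = 1; thirty-second note = 1.
Total: 12 + 12 + 3 + 2 + 4 + 12 + 1 + 1 = 47.
47 exceeds 36, so the answer is No.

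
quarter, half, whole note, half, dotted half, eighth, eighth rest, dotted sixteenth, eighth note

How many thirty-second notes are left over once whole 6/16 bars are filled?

3

One bar of 6/16 = 12 thirty-second notes.
Convert each value to thirty-second notes: quarter = 8; half = 16; whole note = 32; half = 16; dotted half = 24; eighth = 4; eighth rest = 4; dotted sixteenth = 3; eighth note = 4.
Adding: 8 + 16 + 32 + 16 + 24 + 4 + 4 + 3 + 4 = 111.
111 ÷ 12 = 9 complete bars with 3 thirty-second notes remaining.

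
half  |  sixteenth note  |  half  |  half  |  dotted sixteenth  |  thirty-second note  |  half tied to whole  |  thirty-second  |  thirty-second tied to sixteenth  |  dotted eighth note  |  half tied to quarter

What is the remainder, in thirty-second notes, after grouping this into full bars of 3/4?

16

One bar of 3/4 = 24 thirty-second notes.
Express everything in thirty-second notes: half = 16; sixteenth note = 2; half = 16; half = 16; dotted sixteenth = 3; thirty-second note = 1; half tied to whole (half + whole) = 48; thirty-second = 1; thirty-second tied to sixteenth (thirty-second + sixteenth) = 3; dotted eighth note = 6; half tied to quarter (half + quarter) = 24.
Adding: 16 + 2 + 16 + 16 + 3 + 1 + 48 + 1 + 3 + 6 + 24 = 136.
136 ÷ 24 = 5 complete bars with 16 thirty-second notes remaining.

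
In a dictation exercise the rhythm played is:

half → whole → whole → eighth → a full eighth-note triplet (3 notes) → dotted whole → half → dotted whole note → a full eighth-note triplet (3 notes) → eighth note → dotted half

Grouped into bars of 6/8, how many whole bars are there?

One bar of 6/8 = 6 eighth notes.
Express everything in eighth notes: half = 4; whole = 8; whole = 8; eighth = 1; a full eighth-note triplet (3 notes) (three triplet eighths span one quarter) = 2; dotted whole = 12; half = 4; dotted whole note = 12; a full eighth-note triplet (3 notes) (three triplet eighths span one quarter) = 2; eighth note = 1; dotted half = 6.
Sum: 4 + 8 + 8 + 1 + 2 + 12 + 4 + 12 + 2 + 1 + 6 = 60.
60 ÷ 6 = 10 complete bars with 0 left over.

10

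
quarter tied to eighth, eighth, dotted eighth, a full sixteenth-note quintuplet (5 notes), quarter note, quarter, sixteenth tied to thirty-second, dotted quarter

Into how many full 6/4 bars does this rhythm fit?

1

One bar of 6/4 = 48 thirty-second notes.
Each duration in thirty-second notes: quarter tied to eighth (quarter + eighth) = 12; eighth = 4; dotted eighth = 6; a full sixteenth-note quintuplet (5 notes) (five quintuplet sixteenths span one quarter) = 8; quarter note = 8; quarter = 8; sixteenth tied to thirty-second (sixteenth + thirty-second) = 3; dotted quarter = 12.
Total: 12 + 4 + 6 + 8 + 8 + 8 + 3 + 12 = 61.
61 ÷ 48 = 1 complete bar with 13 left over.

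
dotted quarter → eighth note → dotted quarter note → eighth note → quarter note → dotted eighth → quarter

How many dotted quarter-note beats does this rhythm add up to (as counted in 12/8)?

One dotted quarter-note beat = 6 sixteenth notes.
In sixteenth notes: dotted quarter = 6; eighth note = 2; dotted quarter note = 6; eighth note = 2; quarter note = 4; dotted eighth = 3; quarter = 4.
Sum: 6 + 2 + 6 + 2 + 4 + 3 + 4 = 27.
27 ÷ 6 = 4.5 beats.

4.5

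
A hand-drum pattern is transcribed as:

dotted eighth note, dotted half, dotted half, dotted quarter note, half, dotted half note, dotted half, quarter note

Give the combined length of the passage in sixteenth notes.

Convert each value to sixteenth notes: dotted eighth note = 3; dotted half = 12; dotted half = 12; dotted quarter note = 6; half = 8; dotted half note = 12; dotted half = 12; quarter note = 4.
Sum: 3 + 12 + 12 + 6 + 8 + 12 + 12 + 4 = 69 sixteenth notes.

69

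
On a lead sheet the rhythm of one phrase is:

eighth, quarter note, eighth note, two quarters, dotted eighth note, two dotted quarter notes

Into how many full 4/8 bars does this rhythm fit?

3

One bar of 4/8 = 8 sixteenth notes.
Each duration in sixteenth notes: eighth = 2; quarter note = 4; eighth note = 2; quarter = 4; quarter = 4; dotted eighth note = 3; dotted quarter note = 6; dotted quarter note = 6.
Total: 2 + 4 + 2 + 4 + 4 + 3 + 6 + 6 = 31.
31 ÷ 8 = 3 complete bars with 7 left over.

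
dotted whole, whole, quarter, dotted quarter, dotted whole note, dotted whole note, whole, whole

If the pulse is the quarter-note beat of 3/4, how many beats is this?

32.5

One quarter-note beat = 2 eighth notes.
In eighth notes: dotted whole = 12; whole = 8; quarter = 2; dotted quarter = 3; dotted whole note = 12; dotted whole note = 12; whole = 8; whole = 8.
Sum: 12 + 8 + 2 + 3 + 12 + 12 + 8 + 8 = 65.
65 ÷ 2 = 32.5 beats.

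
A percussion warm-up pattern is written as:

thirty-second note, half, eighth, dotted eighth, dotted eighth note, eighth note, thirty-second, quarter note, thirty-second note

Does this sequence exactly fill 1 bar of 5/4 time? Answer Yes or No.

No

One bar of 5/4 = 40 thirty-second notes.
Express everything in thirty-second notes: thirty-second note = 1; half = 16; eighth = 4; dotted eighth = 6; dotted eighth note = 6; eighth note = 4; thirty-second = 1; quarter note = 8; thirty-second note = 1.
Sum: 1 + 16 + 4 + 6 + 6 + 4 + 1 + 8 + 1 = 47.
47 exceeds 40, so the answer is No.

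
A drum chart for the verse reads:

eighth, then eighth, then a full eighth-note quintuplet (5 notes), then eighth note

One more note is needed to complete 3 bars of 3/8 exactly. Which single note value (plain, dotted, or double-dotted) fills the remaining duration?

quarter note

3 bars of 3/8 = 9 eighth notes.
Each duration in eighth notes: eighth = 1; eighth = 1; a full eighth-note quintuplet (5 notes) (five quintuplet eighths span one half) = 4; eighth note = 1.
Altogether 1 + 1 + 4 + 1 = 7.
Remaining: 9 − 7 = 2 eighth notes, which is a quarter note.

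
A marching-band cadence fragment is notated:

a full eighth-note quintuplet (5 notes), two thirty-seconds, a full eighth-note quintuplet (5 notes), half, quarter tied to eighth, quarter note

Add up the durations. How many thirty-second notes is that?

70

Express everything in thirty-second notes: a full eighth-note quintuplet (5 notes) (five quintuplet eighths span one half) = 16; thirty-second = 1; thirty-second = 1; a full eighth-note quintuplet (5 notes) (five quintuplet eighths span one half) = 16; half = 16; quarter tied to eighth (quarter + eighth) = 12; quarter note = 8.
Sum: 16 + 1 + 1 + 16 + 16 + 12 + 8 = 70 thirty-second notes.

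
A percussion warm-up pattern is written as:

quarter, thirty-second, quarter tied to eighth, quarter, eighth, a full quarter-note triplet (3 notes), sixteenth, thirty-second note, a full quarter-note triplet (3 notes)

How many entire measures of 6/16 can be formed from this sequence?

5

One bar of 6/16 = 12 thirty-second notes.
In thirty-second notes: quarter = 8; thirty-second = 1; quarter tied to eighth (quarter + eighth) = 12; quarter = 8; eighth = 4; a full quarter-note triplet (3 notes) (three triplet quarters span one half) = 16; sixteenth = 2; thirty-second note = 1; a full quarter-note triplet (3 notes) (three triplet quarters span one half) = 16.
Total: 8 + 1 + 12 + 8 + 4 + 16 + 2 + 1 + 16 = 68.
68 ÷ 12 = 5 complete bars with 8 left over.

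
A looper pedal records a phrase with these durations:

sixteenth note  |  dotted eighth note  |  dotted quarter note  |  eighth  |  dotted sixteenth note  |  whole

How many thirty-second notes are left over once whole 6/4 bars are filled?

11

One bar of 6/4 = 48 thirty-second notes.
Convert each value to thirty-second notes: sixteenth note = 2; dotted eighth note = 6; dotted quarter note = 12; eighth = 4; dotted sixteenth note = 3; whole = 32.
Sum: 2 + 6 + 12 + 4 + 3 + 32 = 59.
59 ÷ 48 = 1 complete bar with 11 thirty-second notes remaining.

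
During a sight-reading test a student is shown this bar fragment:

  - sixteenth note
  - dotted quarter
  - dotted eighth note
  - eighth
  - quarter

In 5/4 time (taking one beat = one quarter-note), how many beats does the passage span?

4

One quarter-note beat = 4 sixteenth notes.
In sixteenth notes: sixteenth note = 1; dotted quarter = 6; dotted eighth note = 3; eighth = 2; quarter = 4.
Adding: 1 + 6 + 3 + 2 + 4 = 16.
16 ÷ 4 = 4 beats.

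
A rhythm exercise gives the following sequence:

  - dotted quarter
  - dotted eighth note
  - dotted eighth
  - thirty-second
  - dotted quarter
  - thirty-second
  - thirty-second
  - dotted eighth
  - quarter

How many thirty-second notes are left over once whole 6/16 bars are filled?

5

One bar of 6/16 = 12 thirty-second notes.
Express everything in thirty-second notes: dotted quarter = 12; dotted eighth note = 6; dotted eighth = 6; thirty-second = 1; dotted quarter = 12; thirty-second = 1; thirty-second = 1; dotted eighth = 6; quarter = 8.
Total: 12 + 6 + 6 + 1 + 12 + 1 + 1 + 6 + 8 = 53.
53 ÷ 12 = 4 complete bars with 5 thirty-second notes remaining.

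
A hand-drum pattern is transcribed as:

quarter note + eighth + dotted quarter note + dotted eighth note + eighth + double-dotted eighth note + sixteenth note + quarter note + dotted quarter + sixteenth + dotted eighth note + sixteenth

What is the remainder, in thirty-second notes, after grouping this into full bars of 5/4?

33

One bar of 5/4 = 40 thirty-second notes.
Express everything in thirty-second notes: quarter note = 8; eighth = 4; dotted quarter note = 12; dotted eighth note = 6; eighth = 4; double-dotted eighth note = 7; sixteenth note = 2; quarter note = 8; dotted quarter = 12; sixteenth = 2; dotted eighth note = 6; sixteenth = 2.
Total: 8 + 4 + 12 + 6 + 4 + 7 + 2 + 8 + 12 + 2 + 6 + 2 = 73.
73 ÷ 40 = 1 complete bar with 33 thirty-second notes remaining.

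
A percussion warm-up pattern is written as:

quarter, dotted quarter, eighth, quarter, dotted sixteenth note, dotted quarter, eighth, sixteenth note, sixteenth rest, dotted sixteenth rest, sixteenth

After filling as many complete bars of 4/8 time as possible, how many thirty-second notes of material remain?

12

One bar of 4/8 = 16 thirty-second notes.
Express everything in thirty-second notes: quarter = 8; dotted quarter = 12; eighth = 4; quarter = 8; dotted sixteenth note = 3; dotted quarter = 12; eighth = 4; sixteenth note = 2; sixteenth rest = 2; dotted sixteenth rest = 3; sixteenth = 2.
Total: 8 + 12 + 4 + 8 + 3 + 12 + 4 + 2 + 2 + 3 + 2 = 60.
60 ÷ 16 = 3 complete bars with 12 thirty-second notes remaining.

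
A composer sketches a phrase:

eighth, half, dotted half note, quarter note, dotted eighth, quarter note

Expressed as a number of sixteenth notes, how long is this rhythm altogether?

Express everything in sixteenth notes: eighth = 2; half = 8; dotted half note = 12; quarter note = 4; dotted eighth = 3; quarter note = 4.
Sum: 2 + 8 + 12 + 4 + 3 + 4 = 33 sixteenth notes.

33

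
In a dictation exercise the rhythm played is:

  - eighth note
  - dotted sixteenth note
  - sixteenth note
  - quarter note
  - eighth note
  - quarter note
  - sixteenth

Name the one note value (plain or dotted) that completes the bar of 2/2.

The bar of 2/2 = 32 thirty-second notes.
Working in thirty-second notes: eighth note = 4; dotted sixteenth note = 3; sixteenth note = 2; quarter note = 8; eighth note = 4; quarter note = 8; sixteenth = 2.
Altogether 4 + 3 + 2 + 8 + 4 + 8 + 2 = 31.
Remaining: 32 − 31 = 1 thirty-second note, which is a thirty-second note.

thirty-second note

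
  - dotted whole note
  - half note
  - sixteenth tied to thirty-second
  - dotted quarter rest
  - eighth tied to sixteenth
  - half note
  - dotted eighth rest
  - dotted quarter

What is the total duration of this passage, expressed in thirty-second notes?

In thirty-second notes: dotted whole note = 48; half note = 16; sixteenth tied to thirty-second (sixteenth + thirty-second) = 3; dotted quarter rest = 12; eighth tied to sixteenth (eighth + sixteenth) = 6; half note = 16; dotted eighth rest = 6; dotted quarter = 12.
Adding: 48 + 16 + 3 + 12 + 6 + 16 + 6 + 12 = 119 thirty-second notes.

119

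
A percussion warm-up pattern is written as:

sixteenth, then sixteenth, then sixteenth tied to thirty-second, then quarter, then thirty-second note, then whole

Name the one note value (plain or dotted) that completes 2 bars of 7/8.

quarter note

2 bars of 7/8 = 56 thirty-second notes.
In thirty-second notes: sixteenth = 2; sixteenth = 2; sixteenth tied to thirty-second (sixteenth + thirty-second) = 3; quarter = 8; thirty-second note = 1; whole = 32.
Adding: 2 + 2 + 3 + 8 + 1 + 32 = 48.
Remaining: 56 − 48 = 8 thirty-second notes, which is a quarter note.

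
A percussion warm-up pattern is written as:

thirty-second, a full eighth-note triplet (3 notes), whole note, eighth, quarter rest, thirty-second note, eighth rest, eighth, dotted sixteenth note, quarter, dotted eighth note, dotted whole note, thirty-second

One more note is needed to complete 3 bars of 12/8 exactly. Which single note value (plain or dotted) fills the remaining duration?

3 bars of 12/8 = 144 thirty-second notes.
Express everything in thirty-second notes: thirty-second = 1; a full eighth-note triplet (3 notes) (three triplet eighths span one quarter) = 8; whole note = 32; eighth = 4; quarter rest = 8; thirty-second note = 1; eighth rest = 4; eighth = 4; dotted sixteenth note = 3; quarter = 8; dotted eighth note = 6; dotted whole note = 48; thirty-second = 1.
Adding: 1 + 8 + 32 + 4 + 8 + 1 + 4 + 4 + 3 + 8 + 6 + 48 + 1 = 128.
Remaining: 144 − 128 = 16 thirty-second notes, which is a half note.

half note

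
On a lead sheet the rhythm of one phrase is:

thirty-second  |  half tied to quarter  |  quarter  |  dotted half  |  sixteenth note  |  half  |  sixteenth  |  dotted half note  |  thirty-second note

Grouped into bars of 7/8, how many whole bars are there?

One bar of 7/8 = 28 thirty-second notes.
In thirty-second notes: thirty-second = 1; half tied to quarter (half + quarter) = 24; quarter = 8; dotted half = 24; sixteenth note = 2; half = 16; sixteenth = 2; dotted half note = 24; thirty-second note = 1.
Sum: 1 + 24 + 8 + 24 + 2 + 16 + 2 + 24 + 1 = 102.
102 ÷ 28 = 3 complete bars with 18 left over.

3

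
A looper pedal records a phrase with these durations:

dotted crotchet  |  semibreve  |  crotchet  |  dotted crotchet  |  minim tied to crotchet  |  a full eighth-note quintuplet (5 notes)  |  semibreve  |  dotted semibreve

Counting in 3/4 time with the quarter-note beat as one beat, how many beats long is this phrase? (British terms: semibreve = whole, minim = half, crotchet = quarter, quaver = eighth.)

23

One quarter-note beat = 2 eighth notes.
Each duration in eighth notes: dotted crotchet = 3; semibreve = 8; crotchet = 2; dotted crotchet = 3; minim tied to crotchet (minim + crotchet) = 6; a full eighth-note quintuplet (5 notes) (five quintuplet eighths span one half) = 4; semibreve = 8; dotted semibreve = 12.
Adding: 3 + 8 + 2 + 3 + 6 + 4 + 8 + 12 = 46.
46 ÷ 2 = 23 beats.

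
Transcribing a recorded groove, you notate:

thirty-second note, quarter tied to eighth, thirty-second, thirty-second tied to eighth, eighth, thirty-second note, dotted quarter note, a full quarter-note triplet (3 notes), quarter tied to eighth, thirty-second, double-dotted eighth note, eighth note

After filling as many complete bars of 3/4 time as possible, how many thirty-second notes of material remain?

4

One bar of 3/4 = 24 thirty-second notes.
Working in thirty-second notes: thirty-second note = 1; quarter tied to eighth (quarter + eighth) = 12; thirty-second = 1; thirty-second tied to eighth (thirty-second + eighth) = 5; eighth = 4; thirty-second note = 1; dotted quarter note = 12; a full quarter-note triplet (3 notes) (three triplet quarters span one half) = 16; quarter tied to eighth (quarter + eighth) = 12; thirty-second = 1; double-dotted eighth note = 7; eighth note = 4.
Total: 1 + 12 + 1 + 5 + 4 + 1 + 12 + 16 + 12 + 1 + 7 + 4 = 76.
76 ÷ 24 = 3 complete bars with 4 thirty-second notes remaining.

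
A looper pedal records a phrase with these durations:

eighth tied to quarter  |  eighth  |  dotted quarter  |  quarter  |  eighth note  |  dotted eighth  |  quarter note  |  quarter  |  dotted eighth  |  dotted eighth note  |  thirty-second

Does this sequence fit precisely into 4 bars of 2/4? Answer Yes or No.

One bar of 2/4 = 16 thirty-second notes, so 4 bars = 64.
Each duration in thirty-second notes: eighth tied to quarter (eighth + quarter) = 12; eighth = 4; dotted quarter = 12; quarter = 8; eighth note = 4; dotted eighth = 6; quarter note = 8; quarter = 8; dotted eighth = 6; dotted eighth note = 6; thirty-second = 1.
Adding: 12 + 4 + 12 + 8 + 4 + 6 + 8 + 8 + 6 + 6 + 1 = 75.
75 exceeds 64, so the answer is No.

No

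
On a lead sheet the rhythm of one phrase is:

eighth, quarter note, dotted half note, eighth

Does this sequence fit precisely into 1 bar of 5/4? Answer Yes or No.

Yes

One bar of 5/4 = 10 eighth notes.
Convert each value to eighth notes: eighth = 1; quarter note = 2; dotted half note = 6; eighth = 1.
Sum: 1 + 2 + 6 + 1 = 10.
10 equals 10, so the answer is Yes.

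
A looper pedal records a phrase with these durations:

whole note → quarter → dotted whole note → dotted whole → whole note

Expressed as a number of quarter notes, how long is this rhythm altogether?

21

Express everything in quarter notes: whole note = 4; quarter = 1; dotted whole note = 6; dotted whole = 6; whole note = 4.
Total: 4 + 1 + 6 + 6 + 4 = 21 quarter notes.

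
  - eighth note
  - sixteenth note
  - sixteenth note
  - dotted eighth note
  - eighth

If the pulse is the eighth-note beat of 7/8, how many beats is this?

One eighth-note beat = 2 sixteenth notes.
Express everything in sixteenth notes: eighth note = 2; sixteenth note = 1; sixteenth note = 1; dotted eighth note = 3; eighth = 2.
Adding: 2 + 1 + 1 + 3 + 2 = 9.
9 ÷ 2 = 4.5 beats.

4.5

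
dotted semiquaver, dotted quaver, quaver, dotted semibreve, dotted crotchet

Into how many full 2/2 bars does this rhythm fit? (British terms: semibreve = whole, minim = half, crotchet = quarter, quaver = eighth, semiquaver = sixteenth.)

2

One bar of 2/2 = 32 thirty-second notes.
Each duration in thirty-second notes: dotted semiquaver = 3; dotted quaver = 6; quaver = 4; dotted semibreve = 48; dotted crotchet = 12.
Sum: 3 + 6 + 4 + 48 + 12 = 73.
73 ÷ 32 = 2 complete bars with 9 left over.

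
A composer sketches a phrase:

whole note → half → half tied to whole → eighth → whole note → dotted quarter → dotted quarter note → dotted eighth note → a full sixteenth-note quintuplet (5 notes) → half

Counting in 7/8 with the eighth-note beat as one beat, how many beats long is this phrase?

One eighth-note beat = 2 sixteenth notes.
Each duration in sixteenth notes: whole note = 16; half = 8; half tied to whole (half + whole) = 24; eighth = 2; whole note = 16; dotted quarter = 6; dotted quarter note = 6; dotted eighth note = 3; a full sixteenth-note quintuplet (5 notes) (five quintuplet sixteenths span one quarter) = 4; half = 8.
Altogether 16 + 8 + 24 + 2 + 16 + 6 + 6 + 3 + 4 + 8 = 93.
93 ÷ 2 = 46.5 beats.

46.5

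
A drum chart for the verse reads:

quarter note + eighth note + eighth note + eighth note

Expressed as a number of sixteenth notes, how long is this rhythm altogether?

10

Express everything in sixteenth notes: quarter note = 4; eighth note = 2; eighth note = 2; eighth note = 2.
Adding: 4 + 2 + 2 + 2 = 10 sixteenth notes.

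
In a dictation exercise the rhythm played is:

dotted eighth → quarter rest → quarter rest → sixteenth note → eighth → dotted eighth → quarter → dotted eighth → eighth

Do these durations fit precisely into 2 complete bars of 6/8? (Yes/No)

One bar of 6/8 = 12 sixteenth notes, so 2 bars = 24.
Working in sixteenth notes: dotted eighth = 3; quarter rest = 4; quarter rest = 4; sixteenth note = 1; eighth = 2; dotted eighth = 3; quarter = 4; dotted eighth = 3; eighth = 2.
Total: 3 + 4 + 4 + 1 + 2 + 3 + 4 + 3 + 2 = 26.
26 exceeds 24, so the answer is No.

No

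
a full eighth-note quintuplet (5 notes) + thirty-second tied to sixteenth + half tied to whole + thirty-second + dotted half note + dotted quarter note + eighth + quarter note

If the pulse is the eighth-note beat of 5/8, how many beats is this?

One eighth-note beat = 4 thirty-second notes.
In thirty-second notes: a full eighth-note quintuplet (5 notes) (five quintuplet eighths span one half) = 16; thirty-second tied to sixteenth (thirty-second + sixteenth) = 3; half tied to whole (half + whole) = 48; thirty-second = 1; dotted half note = 24; dotted quarter note = 12; eighth = 4; quarter note = 8.
Altogether 16 + 3 + 48 + 1 + 24 + 12 + 4 + 8 = 116.
116 ÷ 4 = 29 beats.

29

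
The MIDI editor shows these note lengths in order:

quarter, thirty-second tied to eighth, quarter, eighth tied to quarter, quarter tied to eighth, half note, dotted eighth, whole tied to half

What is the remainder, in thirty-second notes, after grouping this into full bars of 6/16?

7

One bar of 6/16 = 12 thirty-second notes.
Working in thirty-second notes: quarter = 8; thirty-second tied to eighth (thirty-second + eighth) = 5; quarter = 8; eighth tied to quarter (eighth + quarter) = 12; quarter tied to eighth (quarter + eighth) = 12; half note = 16; dotted eighth = 6; whole tied to half (whole + half) = 48.
Total: 8 + 5 + 8 + 12 + 12 + 16 + 6 + 48 = 115.
115 ÷ 12 = 9 complete bars with 7 thirty-second notes remaining.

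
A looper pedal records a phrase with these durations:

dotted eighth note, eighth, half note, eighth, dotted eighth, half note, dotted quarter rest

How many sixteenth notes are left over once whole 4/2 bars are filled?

0

One bar of 4/2 = 32 sixteenth notes.
Convert each value to sixteenth notes: dotted eighth note = 3; eighth = 2; half note = 8; eighth = 2; dotted eighth = 3; half note = 8; dotted quarter rest = 6.
Total: 3 + 2 + 8 + 2 + 3 + 8 + 6 = 32.
32 ÷ 32 = 1 complete bar with 0 sixteenth notes remaining.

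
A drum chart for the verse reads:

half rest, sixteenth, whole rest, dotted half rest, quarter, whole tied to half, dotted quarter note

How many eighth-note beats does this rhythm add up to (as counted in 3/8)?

One eighth-note beat = 2 sixteenth notes.
Express everything in sixteenth notes: half rest = 8; sixteenth = 1; whole rest = 16; dotted half rest = 12; quarter = 4; whole tied to half (whole + half) = 24; dotted quarter note = 6.
Sum: 8 + 1 + 16 + 12 + 4 + 24 + 6 = 71.
71 ÷ 2 = 35.5 beats.

35.5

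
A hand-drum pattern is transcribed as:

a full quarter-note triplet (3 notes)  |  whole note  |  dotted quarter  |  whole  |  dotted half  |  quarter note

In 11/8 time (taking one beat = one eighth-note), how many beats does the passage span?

One eighth-note beat = 2 sixteenth notes.
Working in sixteenth notes: a full quarter-note triplet (3 notes) (three triplet quarters span one half) = 8; whole note = 16; dotted quarter = 6; whole = 16; dotted half = 12; quarter note = 4.
Adding: 8 + 16 + 6 + 16 + 12 + 4 = 62.
62 ÷ 2 = 31 beats.

31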